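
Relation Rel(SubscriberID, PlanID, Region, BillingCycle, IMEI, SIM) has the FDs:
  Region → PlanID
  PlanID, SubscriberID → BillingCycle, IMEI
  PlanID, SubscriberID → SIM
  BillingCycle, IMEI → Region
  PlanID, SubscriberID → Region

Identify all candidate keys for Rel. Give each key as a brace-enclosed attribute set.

{SubscriberID} never appears on the right of any FD, so every key must include it.
Closure of {PlanID, SubscriberID} is {BillingCycle, IMEI, PlanID, Region, SIM, SubscriberID}, the whole schema; {PlanID, SubscriberID} is a candidate key.
Closure of {Region, SubscriberID} is {BillingCycle, IMEI, PlanID, Region, SIM, SubscriberID}, the whole schema; {Region, SubscriberID} is a candidate key.
Closure of {BillingCycle, IMEI, SubscriberID} is {BillingCycle, IMEI, PlanID, Region, SIM, SubscriberID}, the whole schema; {BillingCycle, IMEI, SubscriberID} is a candidate key.
These are minimal and exhaustive — every other superkey contains one of them.

{BillingCycle, IMEI, SubscriberID}, {PlanID, SubscriberID}, {Region, SubscriberID}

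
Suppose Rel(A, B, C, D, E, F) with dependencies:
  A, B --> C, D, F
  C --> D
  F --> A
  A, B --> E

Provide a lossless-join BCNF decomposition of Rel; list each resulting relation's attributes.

{A, F}; {B, C, E, F}; {C, D}

Candidate keys of the original relation: {A, B}, {B, F}.
In {A, B, C, D, E, F}, {C} is not a superkey ({C}⁺ restricted to this set is {C, D}), so split on C --> D into {C, D} and {A, B, C, E, F}.
{C, D} is in BCNF.
In {A, B, C, E, F}, {F} is not a superkey ({F}⁺ restricted to this set is {A, F}), so split on F --> A into {A, F} and {B, C, E, F}.
{A, F} is in BCNF.
{B, C, E, F} is in BCNF.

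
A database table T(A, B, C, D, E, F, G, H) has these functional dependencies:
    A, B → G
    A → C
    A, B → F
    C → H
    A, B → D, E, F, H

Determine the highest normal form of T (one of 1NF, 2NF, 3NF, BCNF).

1NF

Candidate key: {A, B}. Prime attributes: {A, B}.
A → C breaks BCNF: {A}⁺ = {A, C, H}, so {A} is not a superkey.
A → C has non-prime {C} on the right and a non-superkey on the left, so 3NF fails.
The proper key subset {A} of {A, B} determines non-prime {C, H}, so the relation is not even in 2NF.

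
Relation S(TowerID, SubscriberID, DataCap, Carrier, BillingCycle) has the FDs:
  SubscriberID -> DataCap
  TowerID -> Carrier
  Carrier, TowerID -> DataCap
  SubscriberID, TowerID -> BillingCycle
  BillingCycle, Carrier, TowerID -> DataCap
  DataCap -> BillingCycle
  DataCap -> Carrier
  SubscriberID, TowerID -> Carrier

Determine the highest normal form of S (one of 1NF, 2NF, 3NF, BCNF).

Candidate key: {SubscriberID, TowerID}. Prime attributes: {SubscriberID, TowerID}.
SubscriberID -> DataCap: {SubscriberID}⁺ = {BillingCycle, Carrier, DataCap, SubscriberID}, which is not all of the attributes, so the left side is not a superkey — BCNF is violated.
SubscriberID -> DataCap has non-prime {DataCap} on the right and a non-superkey on the left, so 3NF fails.
{SubscriberID} is a proper subset of the key {SubscriberID, TowerID}, and {SubscriberID}⁺ contains the non-prime attributes {BillingCycle, Carrier, DataCap} — a partial dependency, so 2NF is violated.

1NF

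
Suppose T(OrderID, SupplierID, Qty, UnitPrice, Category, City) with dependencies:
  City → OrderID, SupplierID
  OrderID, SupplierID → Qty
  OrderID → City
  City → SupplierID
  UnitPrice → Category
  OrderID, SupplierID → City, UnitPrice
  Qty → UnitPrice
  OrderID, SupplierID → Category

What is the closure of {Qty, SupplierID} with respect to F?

{Category, Qty, SupplierID, UnitPrice}

Start with {Qty, SupplierID}.
Qty → UnitPrice applies; add {UnitPrice} → now {Qty, SupplierID, UnitPrice}.
UnitPrice → Category applies; add {Category} → now {Category, Qty, SupplierID, UnitPrice}.
No further FD applies.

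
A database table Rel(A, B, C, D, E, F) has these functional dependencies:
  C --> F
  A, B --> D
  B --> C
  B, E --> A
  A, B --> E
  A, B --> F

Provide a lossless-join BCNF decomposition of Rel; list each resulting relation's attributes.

Candidate keys of the original relation: {A, B}, {B, E}.
{A, B, C, D, E, F}: {C} determines {C, F} here but is not a superkey — split on C --> F, giving {C, F} and {A, B, C, D, E}.
{C, F} has no BCNF violation.
{A, B, C, D, E}: {B} determines {B, C} here but is not a superkey — split on B --> C, giving {B, C} and {A, B, D, E}.
{B, C} has no BCNF violation.
{A, B, D, E} has no BCNF violation.

{A, B, D, E}; {B, C}; {C, F}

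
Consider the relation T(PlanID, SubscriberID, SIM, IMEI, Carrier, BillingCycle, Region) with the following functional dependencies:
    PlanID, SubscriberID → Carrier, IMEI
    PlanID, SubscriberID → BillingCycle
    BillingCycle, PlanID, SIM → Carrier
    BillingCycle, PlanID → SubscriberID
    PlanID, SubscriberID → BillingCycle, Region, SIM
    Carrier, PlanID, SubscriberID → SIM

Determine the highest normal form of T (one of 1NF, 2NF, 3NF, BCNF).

Candidate keys: {BillingCycle, PlanID}, {PlanID, SubscriberID}. Prime attributes: {BillingCycle, PlanID, SubscriberID}.
The left-hand side of every FD is a superkey, so BCNF is satisfied.

BCNF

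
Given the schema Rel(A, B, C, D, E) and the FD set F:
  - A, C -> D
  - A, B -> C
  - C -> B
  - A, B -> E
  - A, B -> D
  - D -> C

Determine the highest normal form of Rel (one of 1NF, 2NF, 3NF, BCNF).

Candidate keys: {A, B}, {A, C}, {A, D}. Prime attributes: {A, B, C, D}.
C -> B breaks BCNF: {C}⁺ = {B, C}, so {C} is not a superkey.
Its right-hand attributes {B} are all prime, as are those of every other non-superkey FD — the relation is in 3NF.

3NF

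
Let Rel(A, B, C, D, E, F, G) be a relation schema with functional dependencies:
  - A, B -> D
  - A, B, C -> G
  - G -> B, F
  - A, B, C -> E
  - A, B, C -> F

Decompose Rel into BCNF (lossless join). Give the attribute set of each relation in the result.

Candidate keys of the original relation: {A, B, C}, {A, C, G}.
{A, B, C, D, E, F, G}: {A, B} determines {A, B, D} here but is not a superkey — split on A, B -> D, giving {A, B, D} and {A, B, C, E, F, G}.
{A, B, D} has no BCNF violation.
{A, B, C, E, F, G}: {G} determines {B, F, G} here but is not a superkey — split on G -> B, F, giving {B, F, G} and {A, C, E, G}.
{B, F, G} has no BCNF violation.
{A, C, E, G} has no BCNF violation.

{A, B, D}; {A, C, E, G}; {B, F, G}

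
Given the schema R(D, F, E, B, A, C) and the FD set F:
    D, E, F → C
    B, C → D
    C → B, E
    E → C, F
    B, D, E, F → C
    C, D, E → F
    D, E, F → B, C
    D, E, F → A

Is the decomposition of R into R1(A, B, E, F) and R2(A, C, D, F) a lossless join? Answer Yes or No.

The shared attributes are {A, F} and {A, F}⁺ = {A, F}.
R1 ⊄ {A, F} and R2 ⊄ {A, F}, so the split is lossy.

No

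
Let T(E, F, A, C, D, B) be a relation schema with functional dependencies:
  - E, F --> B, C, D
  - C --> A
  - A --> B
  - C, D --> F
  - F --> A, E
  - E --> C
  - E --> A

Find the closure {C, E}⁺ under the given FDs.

{A, B, C, E}

Start with {C, E}.
C --> A applies; add {A} → now {A, C, E}.
A --> B applies; add {B} → now {A, B, C, E}.
No further FD applies.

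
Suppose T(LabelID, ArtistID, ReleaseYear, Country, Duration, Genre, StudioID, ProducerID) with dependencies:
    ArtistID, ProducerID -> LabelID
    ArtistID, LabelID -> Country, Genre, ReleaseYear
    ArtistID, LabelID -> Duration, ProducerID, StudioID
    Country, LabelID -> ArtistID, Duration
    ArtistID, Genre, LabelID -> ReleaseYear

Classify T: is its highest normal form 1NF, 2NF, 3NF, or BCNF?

Candidate keys: {ArtistID, LabelID}, {ArtistID, ProducerID}, {Country, LabelID}. Prime attributes: {ArtistID, Country, LabelID, ProducerID}.
Each dependency's left side is a superkey — BCNF holds.

BCNF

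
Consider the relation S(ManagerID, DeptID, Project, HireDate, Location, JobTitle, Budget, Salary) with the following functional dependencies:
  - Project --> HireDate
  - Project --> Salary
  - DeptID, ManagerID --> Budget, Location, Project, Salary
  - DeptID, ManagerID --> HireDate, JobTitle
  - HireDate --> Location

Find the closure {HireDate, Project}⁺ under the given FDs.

{HireDate, Location, Project, Salary}

Start with {HireDate, Project}.
Project --> Salary applies; add {Salary} → now {HireDate, Project, Salary}.
HireDate --> Location applies; add {Location} → now {HireDate, Location, Project, Salary}.
No further FD applies.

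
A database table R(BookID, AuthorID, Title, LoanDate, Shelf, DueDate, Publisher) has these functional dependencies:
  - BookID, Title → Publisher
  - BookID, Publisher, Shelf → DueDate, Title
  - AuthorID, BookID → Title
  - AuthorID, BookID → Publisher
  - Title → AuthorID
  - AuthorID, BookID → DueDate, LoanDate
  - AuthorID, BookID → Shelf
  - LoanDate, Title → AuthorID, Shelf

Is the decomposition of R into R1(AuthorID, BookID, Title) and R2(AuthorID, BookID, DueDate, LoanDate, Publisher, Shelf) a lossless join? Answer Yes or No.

Common attributes: {AuthorID, BookID}; their closure is {AuthorID, BookID, DueDate, LoanDate, Publisher, Shelf, Title}.
R1 is contained in that closure, so R1 ∩ R2 → R1 holds and the join is lossless.

Yes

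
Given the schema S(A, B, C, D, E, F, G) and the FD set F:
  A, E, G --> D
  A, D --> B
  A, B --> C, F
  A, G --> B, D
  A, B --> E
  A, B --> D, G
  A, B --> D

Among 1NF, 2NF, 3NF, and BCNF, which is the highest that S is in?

BCNF

Candidate keys: {A, B}, {A, D}, {A, G}. Prime attributes: {A, B, D, G}.
Every FD has a superkey on the left, so the relation is in BCNF.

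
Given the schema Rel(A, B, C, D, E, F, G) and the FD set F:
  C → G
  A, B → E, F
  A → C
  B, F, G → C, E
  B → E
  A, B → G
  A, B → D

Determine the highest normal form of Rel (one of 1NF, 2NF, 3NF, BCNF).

1NF

Candidate key: {A, B}. Prime attributes: {A, B}.
C → G breaks BCNF: {C}⁺ = {C, G}, so {C} is not a superkey.
C → G has non-prime {G} on the right and a non-superkey on the left, so 3NF fails.
{A} is a proper subset of the key {A, B}, and {A}⁺ contains the non-prime attributes {C, G} — a partial dependency, so 2NF is violated.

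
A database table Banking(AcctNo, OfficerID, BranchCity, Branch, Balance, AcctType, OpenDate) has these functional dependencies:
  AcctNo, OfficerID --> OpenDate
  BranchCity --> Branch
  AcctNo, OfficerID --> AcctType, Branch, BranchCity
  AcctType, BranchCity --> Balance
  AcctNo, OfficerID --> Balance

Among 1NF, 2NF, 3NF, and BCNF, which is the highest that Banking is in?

Candidate key: {AcctNo, OfficerID}. Prime attributes: {AcctNo, OfficerID}.
For BranchCity --> Branch we have {BranchCity}⁺ = {Branch, BranchCity}; {BranchCity} is not a superkey, so BCNF fails.
BranchCity --> Branch has non-prime {Branch} on the right and a non-superkey on the left, so 3NF fails.
No proper subset of a key has a non-prime attribute in its closure, so there is no partial dependency; 2NF holds.

2NF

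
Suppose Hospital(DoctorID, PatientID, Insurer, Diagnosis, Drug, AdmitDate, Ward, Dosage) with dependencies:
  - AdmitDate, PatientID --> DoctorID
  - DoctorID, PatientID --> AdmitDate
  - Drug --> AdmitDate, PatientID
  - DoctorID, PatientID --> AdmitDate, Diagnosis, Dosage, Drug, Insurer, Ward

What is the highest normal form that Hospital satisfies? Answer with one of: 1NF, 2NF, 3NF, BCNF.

Candidate keys: {AdmitDate, PatientID}, {DoctorID, PatientID}, {Drug}. Prime attributes: {AdmitDate, DoctorID, Drug, PatientID}.
The left-hand side of every FD is a superkey, so BCNF is satisfied.

BCNF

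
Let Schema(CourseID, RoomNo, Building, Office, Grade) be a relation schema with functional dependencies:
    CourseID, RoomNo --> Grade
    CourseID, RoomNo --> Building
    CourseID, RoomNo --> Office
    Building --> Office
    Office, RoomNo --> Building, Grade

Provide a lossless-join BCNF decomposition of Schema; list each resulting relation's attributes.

{Building, CourseID, RoomNo}; {Building, Grade, RoomNo}; {Building, Office}

Candidate key of the original relation: {CourseID, RoomNo}.
In {Building, CourseID, Grade, Office, RoomNo}, {Building} is not a superkey ({Building}⁺ restricted to this set is {Building, Office}), so split on Building --> Office into {Building, Office} and {Building, CourseID, Grade, RoomNo}.
{Building, Office} is in BCNF.
In {Building, CourseID, Grade, RoomNo}, {Building, RoomNo} is not a superkey ({Building, RoomNo}⁺ restricted to this set is {Building, Grade, RoomNo}), so split on Building, RoomNo --> Grade into {Building, Grade, RoomNo} and {Building, CourseID, RoomNo}.
{Building, Grade, RoomNo} is in BCNF.
{Building, CourseID, RoomNo} is in BCNF.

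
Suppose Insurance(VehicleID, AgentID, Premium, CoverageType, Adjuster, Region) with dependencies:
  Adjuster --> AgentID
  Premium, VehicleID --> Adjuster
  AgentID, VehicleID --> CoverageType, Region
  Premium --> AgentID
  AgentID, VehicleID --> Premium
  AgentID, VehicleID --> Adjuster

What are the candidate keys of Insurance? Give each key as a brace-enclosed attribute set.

{VehicleID} never appears on the right of any FD, so every key must include it.
{Adjuster, VehicleID}⁺ = {Adjuster, AgentID, CoverageType, Premium, Region, VehicleID}, which is every attribute, so {Adjuster, VehicleID} is a candidate key.
{AgentID, VehicleID}⁺ = {Adjuster, AgentID, CoverageType, Premium, Region, VehicleID}, which is every attribute, so {AgentID, VehicleID} is a candidate key.
{Premium, VehicleID}⁺ = {Adjuster, AgentID, CoverageType, Premium, Region, VehicleID}, which is every attribute, so {Premium, VehicleID} is a candidate key.
Any other superkey properly contains one of these, so there are no further candidate keys.

{Adjuster, VehicleID}, {AgentID, VehicleID}, {Premium, VehicleID}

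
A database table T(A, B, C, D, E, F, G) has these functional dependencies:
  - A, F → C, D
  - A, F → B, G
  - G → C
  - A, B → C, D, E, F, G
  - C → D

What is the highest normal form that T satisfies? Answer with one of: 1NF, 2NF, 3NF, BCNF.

Candidate keys: {A, B}, {A, F}. Prime attributes: {A, B, F}.
G → C: {G}⁺ = {C, D, G}, which is not all of the attributes, so the left side is not a superkey — BCNF is violated.
G → C has non-prime {C} on the right and a non-superkey on the left, so 3NF fails.
No non-prime attribute depends on a proper subset of any candidate key, so 2NF holds.

2NF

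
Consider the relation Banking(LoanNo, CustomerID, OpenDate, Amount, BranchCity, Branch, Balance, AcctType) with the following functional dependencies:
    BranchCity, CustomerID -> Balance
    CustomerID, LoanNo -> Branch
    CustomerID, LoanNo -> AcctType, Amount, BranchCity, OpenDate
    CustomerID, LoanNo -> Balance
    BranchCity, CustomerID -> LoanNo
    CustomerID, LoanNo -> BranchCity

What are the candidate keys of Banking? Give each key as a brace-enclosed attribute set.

{BranchCity, CustomerID}, {CustomerID, LoanNo}

{CustomerID} never appears on the right of any FD, so every key must include it.
Closure of {BranchCity, CustomerID} is {AcctType, Amount, Balance, Branch, BranchCity, CustomerID, LoanNo, OpenDate}, the whole schema; {BranchCity, CustomerID} is a candidate key.
Closure of {CustomerID, LoanNo} is {AcctType, Amount, Balance, Branch, BranchCity, CustomerID, LoanNo, OpenDate}, the whole schema; {CustomerID, LoanNo} is a candidate key.
No proper subset of any of these is a key, and no other minimal superkey exists.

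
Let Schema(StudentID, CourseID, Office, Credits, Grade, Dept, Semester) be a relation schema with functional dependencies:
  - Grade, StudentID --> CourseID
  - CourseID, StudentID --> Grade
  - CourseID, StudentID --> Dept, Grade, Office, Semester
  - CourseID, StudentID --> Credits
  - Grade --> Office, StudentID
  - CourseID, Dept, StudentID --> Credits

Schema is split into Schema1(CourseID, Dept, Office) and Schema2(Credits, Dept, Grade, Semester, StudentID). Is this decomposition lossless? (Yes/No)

No

Common attributes: {Dept}; their closure is {Dept}.
Schema1 ⊄ {Dept} and Schema2 ⊄ {Dept}, so the split is lossy.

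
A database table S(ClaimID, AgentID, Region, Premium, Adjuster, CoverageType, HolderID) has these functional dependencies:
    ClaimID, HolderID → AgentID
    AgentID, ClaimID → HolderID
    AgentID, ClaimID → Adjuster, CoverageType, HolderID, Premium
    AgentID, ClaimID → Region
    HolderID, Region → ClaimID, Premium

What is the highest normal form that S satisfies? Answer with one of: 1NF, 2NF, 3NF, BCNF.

BCNF

Candidate keys: {AgentID, ClaimID}, {ClaimID, HolderID}, {HolderID, Region}. Prime attributes: {AgentID, ClaimID, HolderID, Region}.
Each dependency's left side is a superkey — BCNF holds.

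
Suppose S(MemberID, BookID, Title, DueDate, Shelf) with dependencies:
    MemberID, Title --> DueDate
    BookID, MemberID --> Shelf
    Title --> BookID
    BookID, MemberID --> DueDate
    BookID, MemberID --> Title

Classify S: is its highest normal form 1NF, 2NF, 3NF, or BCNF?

Candidate keys: {BookID, MemberID}, {MemberID, Title}. Prime attributes: {BookID, MemberID, Title}.
Title --> BookID: {Title}⁺ = {BookID, Title}, which is not all of the attributes, so the left side is not a superkey — BCNF is violated.
Its right-hand attributes {BookID} are all prime, as are those of every other non-superkey FD — the relation is in 3NF.

3NF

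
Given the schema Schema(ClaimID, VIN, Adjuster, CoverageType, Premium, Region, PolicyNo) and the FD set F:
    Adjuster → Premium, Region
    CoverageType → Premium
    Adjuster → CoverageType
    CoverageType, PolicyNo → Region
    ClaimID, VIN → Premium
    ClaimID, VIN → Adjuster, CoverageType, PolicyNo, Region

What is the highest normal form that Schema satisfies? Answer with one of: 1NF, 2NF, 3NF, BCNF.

2NF

Candidate key: {ClaimID, VIN}. Prime attributes: {ClaimID, VIN}.
Adjuster → Premium, Region breaks BCNF: {Adjuster}⁺ = {Adjuster, CoverageType, Premium, Region}, so {Adjuster} is not a superkey.
Adjuster → Premium, Region determines the non-prime attributes {Premium, Region} from a non-superkey — 3NF is violated.
No proper subset of a key has a non-prime attribute in its closure, so there is no partial dependency; 2NF holds.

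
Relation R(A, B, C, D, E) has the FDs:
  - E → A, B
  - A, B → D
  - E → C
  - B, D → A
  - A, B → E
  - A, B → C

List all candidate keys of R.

{A, B}, {B, D}, {E}

{E}⁺ = {A, B, C, D, E} — all of the relation — so {E} is a candidate key.
{A, B}⁺ = {A, B, C, D, E} — all of the relation — so {A, B} is a candidate key.
{B, D}⁺ = {A, B, C, D, E} — all of the relation — so {B, D} is a candidate key.
No proper subset of any of these is a key, and no other minimal superkey exists.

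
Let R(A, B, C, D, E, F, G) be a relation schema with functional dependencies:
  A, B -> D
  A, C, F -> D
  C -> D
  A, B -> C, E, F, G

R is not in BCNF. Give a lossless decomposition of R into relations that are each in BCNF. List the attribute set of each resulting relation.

{A, B, C, E, F, G}; {C, D}

Candidate key of the original relation: {A, B}.
Within {A, B, C, D, E, F, G}: {A, C, F}⁺ ∩ {A, B, C, D, E, F, G} = {A, C, D, F}, not the whole set, so A, C, F -> D violates BCNF; decompose into {A, C, D, F} and {A, B, C, E, F, G}.
Within {A, C, D, F}: {C}⁺ ∩ {A, C, D, F} = {C, D}, not the whole set, so C -> D violates BCNF; decompose into {C, D} and {A, C, F}.
{C, D} has no BCNF violation.
{A, C, F} has no BCNF violation.
{A, B, C, E, F, G} has no BCNF violation.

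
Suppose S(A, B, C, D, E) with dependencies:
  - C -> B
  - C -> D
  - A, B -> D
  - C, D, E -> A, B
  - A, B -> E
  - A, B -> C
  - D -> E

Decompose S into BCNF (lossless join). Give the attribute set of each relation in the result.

{A, B, C, D}; {D, E}

Candidate keys of the original relation: {A, B}, {C}.
Within {A, B, C, D, E}: {D}⁺ ∩ {A, B, C, D, E} = {D, E}, not the whole set, so D -> E violates BCNF; decompose into {D, E} and {A, B, C, D}.
{D, E} is in BCNF.
{A, B, C, D} is in BCNF.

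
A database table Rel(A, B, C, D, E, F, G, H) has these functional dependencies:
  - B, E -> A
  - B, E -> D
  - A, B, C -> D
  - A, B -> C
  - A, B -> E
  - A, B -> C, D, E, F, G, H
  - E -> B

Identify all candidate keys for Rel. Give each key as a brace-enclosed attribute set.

{A, B}, {E}

{E}⁺ = {A, B, C, D, E, F, G, H}, which is every attribute, so {E} is a candidate key.
{A, B}⁺ = {A, B, C, D, E, F, G, H}, which is every attribute, so {A, B} is a candidate key.
No proper subset of any of these is a key, and no other minimal superkey exists.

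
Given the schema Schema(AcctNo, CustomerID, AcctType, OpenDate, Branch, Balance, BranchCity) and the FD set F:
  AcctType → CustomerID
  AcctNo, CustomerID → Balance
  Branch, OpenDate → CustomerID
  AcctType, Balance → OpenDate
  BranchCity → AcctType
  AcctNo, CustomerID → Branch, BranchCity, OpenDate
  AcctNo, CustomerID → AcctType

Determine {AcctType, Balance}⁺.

Start with {AcctType, Balance}.
AcctType → CustomerID applies; add {CustomerID} → now {AcctType, Balance, CustomerID}.
AcctType, Balance → OpenDate applies; add {OpenDate} → now {AcctType, Balance, CustomerID, OpenDate}.
No further FD applies.

{AcctType, Balance, CustomerID, OpenDate}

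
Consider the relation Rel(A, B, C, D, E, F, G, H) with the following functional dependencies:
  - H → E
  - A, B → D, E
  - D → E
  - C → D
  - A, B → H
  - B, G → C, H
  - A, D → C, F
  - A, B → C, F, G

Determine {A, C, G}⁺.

{A, C, D, E, F, G}

Start with {A, C, G}.
C → D applies; add {D} → now {A, C, D, G}.
A, D → C, F applies; add {F} → now {A, C, D, F, G}.
D → E applies; add {E} → now {A, C, D, E, F, G}.
No further FD applies.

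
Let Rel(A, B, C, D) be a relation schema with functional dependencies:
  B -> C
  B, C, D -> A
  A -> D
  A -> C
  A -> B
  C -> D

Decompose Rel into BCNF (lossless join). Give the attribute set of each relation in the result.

{A, B, C}; {C, D}

Candidate keys of the original relation: {A}, {B}.
In {A, B, C, D}, {C} is not a superkey ({C}⁺ restricted to this set is {C, D}), so split on C -> D into {C, D} and {A, B, C}.
{C, D}: every determinant is a superkey — BCNF.
{A, B, C}: every determinant is a superkey — BCNF.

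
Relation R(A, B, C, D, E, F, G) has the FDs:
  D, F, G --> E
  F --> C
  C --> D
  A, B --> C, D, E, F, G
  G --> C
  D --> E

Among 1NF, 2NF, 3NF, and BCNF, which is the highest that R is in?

2NF

Candidate key: {A, B}. Prime attributes: {A, B}.
D, F, G --> E: {D, F, G}⁺ = {C, D, E, F, G}, which is not all of the attributes, so the left side is not a superkey — BCNF is violated.
Because {E} is non-prime and the left side of D, F, G --> E is not a superkey, the relation is not in 3NF.
No non-prime attribute depends on a proper subset of any candidate key, so 2NF holds.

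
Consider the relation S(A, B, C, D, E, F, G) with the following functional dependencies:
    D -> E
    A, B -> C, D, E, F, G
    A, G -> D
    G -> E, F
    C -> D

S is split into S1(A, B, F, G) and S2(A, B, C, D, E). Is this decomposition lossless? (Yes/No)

Yes

The shared attributes are {A, B} and {A, B}⁺ = {A, B, C, D, E, F, G}.
This includes all of S1, so the common attributes are a superkey of S1 — the join is lossless.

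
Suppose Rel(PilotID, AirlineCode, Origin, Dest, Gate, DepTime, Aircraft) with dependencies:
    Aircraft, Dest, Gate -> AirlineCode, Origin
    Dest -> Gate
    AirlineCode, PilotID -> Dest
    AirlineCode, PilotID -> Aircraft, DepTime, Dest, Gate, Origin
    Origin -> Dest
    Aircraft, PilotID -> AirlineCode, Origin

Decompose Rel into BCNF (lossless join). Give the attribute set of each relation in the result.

{Aircraft, AirlineCode, Origin}; {Aircraft, DepTime, Dest, PilotID}; {Dest, Gate}; {Dest, Origin}

Candidate keys of the original relation: {Aircraft, PilotID}, {AirlineCode, PilotID}.
Within {Aircraft, AirlineCode, DepTime, Dest, Gate, Origin, PilotID}: {Aircraft, Dest, Gate}⁺ ∩ {Aircraft, AirlineCode, DepTime, Dest, Gate, Origin, PilotID} = {Aircraft, AirlineCode, Dest, Gate, Origin}, not the whole set, so Aircraft, Dest, Gate -> AirlineCode, Origin violates BCNF; decompose into {Aircraft, AirlineCode, Dest, Gate, Origin} and {Aircraft, DepTime, Dest, Gate, PilotID}.
Within {Aircraft, AirlineCode, Dest, Gate, Origin}: {Dest}⁺ ∩ {Aircraft, AirlineCode, Dest, Gate, Origin} = {Dest, Gate}, not the whole set, so Dest -> Gate violates BCNF; decompose into {Dest, Gate} and {Aircraft, AirlineCode, Dest, Origin}.
{Dest, Gate}: every determinant is a superkey — BCNF.
Within {Aircraft, AirlineCode, Dest, Origin}: {Origin}⁺ ∩ {Aircraft, AirlineCode, Dest, Origin} = {Dest, Origin}, not the whole set, so Origin -> Dest violates BCNF; decompose into {Dest, Origin} and {Aircraft, AirlineCode, Origin}.
{Dest, Origin}: every determinant is a superkey — BCNF.
{Aircraft, AirlineCode, Origin}: every determinant is a superkey — BCNF.
Within {Aircraft, DepTime, Dest, Gate, PilotID}: {Dest}⁺ ∩ {Aircraft, DepTime, Dest, Gate, PilotID} = {Dest, Gate}, not the whole set, so Dest -> Gate violates BCNF; decompose into {Dest, Gate} and {Aircraft, DepTime, Dest, PilotID}.
{Dest, Gate}: every determinant is a superkey — BCNF.
{Aircraft, DepTime, Dest, PilotID}: every determinant is a superkey — BCNF.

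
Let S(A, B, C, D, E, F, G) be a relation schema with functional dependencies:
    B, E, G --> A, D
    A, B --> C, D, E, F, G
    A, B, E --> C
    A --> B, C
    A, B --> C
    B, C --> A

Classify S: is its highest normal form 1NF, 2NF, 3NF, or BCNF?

BCNF

Candidate keys: {A}, {B, C}, {B, E, G}. Prime attributes: {A, B, C, E, G}.
Each dependency's left side is a superkey — BCNF holds.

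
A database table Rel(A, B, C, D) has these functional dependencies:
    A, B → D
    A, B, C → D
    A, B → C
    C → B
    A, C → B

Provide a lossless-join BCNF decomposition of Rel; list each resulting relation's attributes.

Candidate keys of the original relation: {A, B}, {A, C}.
Within {A, B, C, D}: {C}⁺ ∩ {A, B, C, D} = {B, C}, not the whole set, so C → B violates BCNF; decompose into {B, C} and {A, C, D}.
{B, C} has no BCNF violation.
{A, C, D} has no BCNF violation.

{A, C, D}; {B, C}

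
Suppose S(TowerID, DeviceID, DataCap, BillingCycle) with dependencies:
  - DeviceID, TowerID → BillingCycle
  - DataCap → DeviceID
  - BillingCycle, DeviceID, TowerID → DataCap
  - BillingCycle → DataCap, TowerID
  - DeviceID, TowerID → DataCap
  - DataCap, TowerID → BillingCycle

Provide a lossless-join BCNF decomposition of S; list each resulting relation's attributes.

Candidate keys of the original relation: {BillingCycle}, {DataCap, TowerID}, {DeviceID, TowerID}.
In {BillingCycle, DataCap, DeviceID, TowerID}, {DataCap} is not a superkey ({DataCap}⁺ restricted to this set is {DataCap, DeviceID}), so split on DataCap → DeviceID into {DataCap, DeviceID} and {BillingCycle, DataCap, TowerID}.
{DataCap, DeviceID} has no BCNF violation.
{BillingCycle, DataCap, TowerID} has no BCNF violation.

{BillingCycle, DataCap, TowerID}; {DataCap, DeviceID}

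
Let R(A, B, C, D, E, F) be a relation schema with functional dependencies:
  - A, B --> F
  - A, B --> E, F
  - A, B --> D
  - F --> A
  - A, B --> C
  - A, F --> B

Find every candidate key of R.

{F}⁺ = {A, B, C, D, E, F}, which is every attribute, so {F} is a candidate key.
{A, B}⁺ = {A, B, C, D, E, F}, which is every attribute, so {A, B} is a candidate key.
Any other superkey properly contains one of these, so there are no further candidate keys.

{A, B}, {F}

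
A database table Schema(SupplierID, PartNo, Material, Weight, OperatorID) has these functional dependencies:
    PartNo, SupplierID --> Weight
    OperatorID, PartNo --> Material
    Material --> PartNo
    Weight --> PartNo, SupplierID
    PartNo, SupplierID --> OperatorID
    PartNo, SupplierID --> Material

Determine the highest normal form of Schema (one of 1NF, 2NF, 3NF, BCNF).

Candidate keys: {Material, SupplierID}, {PartNo, SupplierID}, {Weight}. Prime attributes: {Material, PartNo, SupplierID, Weight}.
OperatorID, PartNo --> Material: {OperatorID, PartNo}⁺ = {Material, OperatorID, PartNo}, which is not all of the attributes, so the left side is not a superkey — BCNF is violated.
Since {Material} ⊆ prime attributes and every other non-superkey FD also has a prime right side, the schema is in 3NF.

3NF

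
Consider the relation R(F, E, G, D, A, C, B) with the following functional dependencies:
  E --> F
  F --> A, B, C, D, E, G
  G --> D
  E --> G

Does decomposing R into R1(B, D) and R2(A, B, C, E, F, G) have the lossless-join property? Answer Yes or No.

No

R1 ∩ R2 = {B}; its closure under F is {B}.
R1 ⊄ {B} and R2 ⊄ {B}, so the split is lossy.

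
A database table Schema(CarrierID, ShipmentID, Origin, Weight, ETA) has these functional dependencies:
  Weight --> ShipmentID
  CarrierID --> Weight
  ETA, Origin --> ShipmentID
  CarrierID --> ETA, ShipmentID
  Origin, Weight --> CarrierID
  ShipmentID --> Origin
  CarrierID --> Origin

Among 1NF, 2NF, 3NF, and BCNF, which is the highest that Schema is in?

2NF

Candidate keys: {CarrierID}, {Weight}. Prime attributes: {CarrierID, Weight}.
ETA, Origin --> ShipmentID: {ETA, Origin}⁺ = {ETA, Origin, ShipmentID}, which is not all of the attributes, so the left side is not a superkey — BCNF is violated.
Because {ShipmentID} is non-prime and the left side of ETA, Origin --> ShipmentID is not a superkey, the relation is not in 3NF.
With only single-attribute keys there can be no partial dependency, so 2NF holds.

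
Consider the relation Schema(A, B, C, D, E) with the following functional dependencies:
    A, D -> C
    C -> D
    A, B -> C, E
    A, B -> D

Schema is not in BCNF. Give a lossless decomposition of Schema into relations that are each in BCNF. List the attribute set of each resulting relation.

{A, B, D, E}; {A, C}; {C, D}

Candidate key of the original relation: {A, B}.
{A, B, C, D, E}: {A, D} determines {A, C, D} here but is not a superkey — split on A, D -> C, giving {A, C, D} and {A, B, D, E}.
{A, C, D}: {C} determines {C, D} here but is not a superkey — split on C -> D, giving {C, D} and {A, C}.
{C, D} has no BCNF violation.
{A, C} has no BCNF violation.
{A, B, D, E} has no BCNF violation.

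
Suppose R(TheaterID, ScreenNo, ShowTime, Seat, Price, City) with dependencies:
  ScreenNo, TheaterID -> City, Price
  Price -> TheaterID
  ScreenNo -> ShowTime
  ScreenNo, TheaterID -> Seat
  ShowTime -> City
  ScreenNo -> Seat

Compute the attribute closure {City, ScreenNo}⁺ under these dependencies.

Start with {City, ScreenNo}.
ScreenNo -> ShowTime applies; add {ShowTime} → now {City, ScreenNo, ShowTime}.
ScreenNo -> Seat applies; add {Seat} → now {City, ScreenNo, Seat, ShowTime}.
No further FD applies.

{City, ScreenNo, Seat, ShowTime}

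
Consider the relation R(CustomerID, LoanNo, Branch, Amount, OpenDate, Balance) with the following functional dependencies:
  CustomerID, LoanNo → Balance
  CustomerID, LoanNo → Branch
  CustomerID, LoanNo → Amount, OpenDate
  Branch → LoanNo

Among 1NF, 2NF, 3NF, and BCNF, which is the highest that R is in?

3NF

Candidate keys: {Branch, CustomerID}, {CustomerID, LoanNo}. Prime attributes: {Branch, CustomerID, LoanNo}.
For Branch → LoanNo we have {Branch}⁺ = {Branch, LoanNo}; {Branch} is not a superkey, so BCNF fails.
Its right-hand attributes {LoanNo} are all prime, as are those of every other non-superkey FD — the relation is in 3NF.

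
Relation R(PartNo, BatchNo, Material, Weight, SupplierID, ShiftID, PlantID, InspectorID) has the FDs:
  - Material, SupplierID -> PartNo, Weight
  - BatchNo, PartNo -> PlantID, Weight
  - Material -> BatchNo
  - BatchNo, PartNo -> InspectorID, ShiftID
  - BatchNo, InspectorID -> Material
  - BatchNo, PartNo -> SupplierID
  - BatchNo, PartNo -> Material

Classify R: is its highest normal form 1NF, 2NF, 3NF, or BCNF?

Candidate keys: {BatchNo, InspectorID, SupplierID}, {BatchNo, PartNo}, {Material, PartNo}, {Material, SupplierID}. Prime attributes: {BatchNo, InspectorID, Material, PartNo, SupplierID}.
For Material -> BatchNo we have {Material}⁺ = {BatchNo, Material}; {Material} is not a superkey, so BCNF fails.
But every attribute on its right side ({BatchNo}) is prime, and the same holds for every other non-superkey FD, so 3NF still holds.

3NF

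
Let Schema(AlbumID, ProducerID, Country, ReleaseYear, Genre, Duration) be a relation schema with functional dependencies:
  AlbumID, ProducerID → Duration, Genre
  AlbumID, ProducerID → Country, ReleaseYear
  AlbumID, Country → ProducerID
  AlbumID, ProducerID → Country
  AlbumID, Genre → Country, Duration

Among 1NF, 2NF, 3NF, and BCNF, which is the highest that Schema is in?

Candidate keys: {AlbumID, Country}, {AlbumID, Genre}, {AlbumID, ProducerID}. Prime attributes: {AlbumID, Country, Genre, ProducerID}.
Every FD has a superkey on the left, so the relation is in BCNF.

BCNF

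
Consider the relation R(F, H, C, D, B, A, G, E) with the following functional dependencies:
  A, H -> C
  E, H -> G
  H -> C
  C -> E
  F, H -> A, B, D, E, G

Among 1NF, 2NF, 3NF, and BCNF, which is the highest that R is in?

Candidate key: {F, H}. Prime attributes: {F, H}.
A, H -> C: {A, H}⁺ = {A, C, E, G, H}, which is not all of the attributes, so the left side is not a superkey — BCNF is violated.
Because {C} is non-prime and the left side of A, H -> C is not a superkey, the relation is not in 3NF.
The proper key subset {H} of {F, H} determines non-prime {C, E, G}, so the relation is not even in 2NF.

1NF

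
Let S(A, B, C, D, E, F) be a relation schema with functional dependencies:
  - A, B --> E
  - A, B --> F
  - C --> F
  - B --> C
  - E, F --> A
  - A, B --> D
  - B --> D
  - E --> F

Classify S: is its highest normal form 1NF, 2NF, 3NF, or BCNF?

Candidate keys: {A, B}, {B, E}. Prime attributes: {A, B, E}.
C --> F breaks BCNF: {C}⁺ = {C, F}, so {C} is not a superkey.
C --> F determines the non-prime attribute {F} from a non-superkey — 3NF is violated.
Since {B} ⊂ {A, B} and {B}⁺ ⊇ {C, D, F} with {C, D, F} non-prime, there is a partial dependency; 2NF fails.

1NF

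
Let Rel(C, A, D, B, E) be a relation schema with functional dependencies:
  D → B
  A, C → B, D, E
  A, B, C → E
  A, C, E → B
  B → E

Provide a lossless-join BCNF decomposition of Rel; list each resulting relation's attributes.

Candidate key of the original relation: {A, C}.
{A, B, C, D, E}: {D} determines {B, D, E} here but is not a superkey — split on D → B, E, giving {B, D, E} and {A, C, D}.
{B, D, E}: {B} determines {B, E} here but is not a superkey — split on B → E, giving {B, E} and {B, D}.
{B, E} is in BCNF.
{B, D} is in BCNF.
{A, C, D} is in BCNF.

{A, C, D}; {B, D}; {B, E}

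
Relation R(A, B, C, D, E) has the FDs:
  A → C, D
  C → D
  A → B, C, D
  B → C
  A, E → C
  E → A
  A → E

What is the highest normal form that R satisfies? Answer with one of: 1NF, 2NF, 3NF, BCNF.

Candidate keys: {A}, {E}. Prime attributes: {A, E}.
C → D breaks BCNF: {C}⁺ = {C, D}, so {C} is not a superkey.
C → D has non-prime {D} on the right and a non-superkey on the left, so 3NF fails.
With only single-attribute keys there can be no partial dependency, so 2NF holds.

2NF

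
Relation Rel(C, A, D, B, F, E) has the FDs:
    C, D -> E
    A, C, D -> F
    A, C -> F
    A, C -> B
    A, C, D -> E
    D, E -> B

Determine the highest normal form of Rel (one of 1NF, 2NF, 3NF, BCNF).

1NF

Candidate key: {A, C, D}. Prime attributes: {A, C, D}.
For C, D -> E we have {C, D}⁺ = {B, C, D, E}; {C, D} is not a superkey, so BCNF fails.
Because {E} is non-prime and the left side of C, D -> E is not a superkey, the relation is not in 3NF.
Since {A, C} ⊂ {A, C, D} and {A, C}⁺ ⊇ {B, F} with {B, F} non-prime, there is a partial dependency; 2NF fails.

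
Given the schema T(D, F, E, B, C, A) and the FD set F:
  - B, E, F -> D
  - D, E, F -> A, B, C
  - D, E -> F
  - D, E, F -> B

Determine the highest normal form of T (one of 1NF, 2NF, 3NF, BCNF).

BCNF

Candidate keys: {B, E, F}, {D, E}. Prime attributes: {B, D, E, F}.
The left-hand side of every FD is a superkey, so BCNF is satisfied.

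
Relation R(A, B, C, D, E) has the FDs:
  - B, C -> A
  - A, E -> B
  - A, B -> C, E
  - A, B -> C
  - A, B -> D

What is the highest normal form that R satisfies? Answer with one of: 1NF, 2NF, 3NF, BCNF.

BCNF

Candidate keys: {A, B}, {A, E}, {B, C}. Prime attributes: {A, B, C, E}.
The left-hand side of every FD is a superkey, so BCNF is satisfied.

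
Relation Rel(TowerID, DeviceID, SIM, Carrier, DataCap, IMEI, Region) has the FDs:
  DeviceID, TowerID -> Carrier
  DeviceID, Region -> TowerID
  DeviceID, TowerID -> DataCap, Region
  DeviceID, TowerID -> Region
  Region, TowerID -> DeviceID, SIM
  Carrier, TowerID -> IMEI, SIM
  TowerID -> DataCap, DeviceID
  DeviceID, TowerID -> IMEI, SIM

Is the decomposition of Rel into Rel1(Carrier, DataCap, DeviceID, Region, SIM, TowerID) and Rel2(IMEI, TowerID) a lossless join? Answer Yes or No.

Common attributes: {TowerID}; their closure is {Carrier, DataCap, DeviceID, IMEI, Region, SIM, TowerID}.
Since Rel1 ⊆ {Carrier, DataCap, DeviceID, IMEI, Region, SIM, TowerID}, the intersection is a superkey of Rel1; the decomposition is lossless.

Yes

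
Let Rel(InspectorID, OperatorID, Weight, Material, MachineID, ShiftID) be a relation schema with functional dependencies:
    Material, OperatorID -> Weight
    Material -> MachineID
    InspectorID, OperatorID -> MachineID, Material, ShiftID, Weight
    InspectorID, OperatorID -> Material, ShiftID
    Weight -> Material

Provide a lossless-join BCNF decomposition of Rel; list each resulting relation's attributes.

{InspectorID, Material, OperatorID, ShiftID}; {MachineID, Material}; {Material, Weight}; {OperatorID, Weight}

Candidate key of the original relation: {InspectorID, OperatorID}.
{InspectorID, MachineID, Material, OperatorID, ShiftID, Weight}: {Material, OperatorID} determines {MachineID, Material, OperatorID, Weight} here but is not a superkey — split on Material, OperatorID -> MachineID, Weight, giving {MachineID, Material, OperatorID, Weight} and {InspectorID, Material, OperatorID, ShiftID}.
{MachineID, Material, OperatorID, Weight}: {Material} determines {MachineID, Material} here but is not a superkey — split on Material -> MachineID, giving {MachineID, Material} and {Material, OperatorID, Weight}.
{MachineID, Material} is in BCNF.
{Material, OperatorID, Weight}: {Weight} determines {Material, Weight} here but is not a superkey — split on Weight -> Material, giving {Material, Weight} and {OperatorID, Weight}.
{Material, Weight} is in BCNF.
{OperatorID, Weight} is in BCNF.
{InspectorID, Material, OperatorID, ShiftID} is in BCNF.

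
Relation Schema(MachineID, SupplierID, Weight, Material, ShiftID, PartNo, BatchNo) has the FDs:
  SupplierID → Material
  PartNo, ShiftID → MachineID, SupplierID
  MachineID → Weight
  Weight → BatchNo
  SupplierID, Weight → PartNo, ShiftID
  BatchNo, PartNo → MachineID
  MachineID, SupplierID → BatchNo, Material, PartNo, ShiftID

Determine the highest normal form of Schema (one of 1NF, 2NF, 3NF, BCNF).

1NF

Candidate keys: {BatchNo, PartNo, SupplierID}, {MachineID, SupplierID}, {PartNo, ShiftID}, {SupplierID, Weight}. Prime attributes: {BatchNo, MachineID, PartNo, ShiftID, SupplierID, Weight}.
SupplierID → Material: {SupplierID}⁺ = {Material, SupplierID}, which is not all of the attributes, so the left side is not a superkey — BCNF is violated.
Because {Material} is non-prime and the left side of SupplierID → Material is not a superkey, the relation is not in 3NF.
The proper key subset {SupplierID} of {MachineID, SupplierID} determines non-prime {Material}, so the relation is not even in 2NF.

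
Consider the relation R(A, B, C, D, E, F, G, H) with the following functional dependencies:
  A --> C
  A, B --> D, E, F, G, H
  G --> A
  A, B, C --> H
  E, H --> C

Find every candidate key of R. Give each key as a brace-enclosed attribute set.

{B} never appears on the right of any FD, so every key must include it.
{A, B}⁺ = {A, B, C, D, E, F, G, H} — all of the relation — so {A, B} is a candidate key.
{B, G}⁺ = {A, B, C, D, E, F, G, H} — all of the relation — so {B, G} is a candidate key.
No proper subset of any of these is a key, and no other minimal superkey exists.

{A, B}, {B, G}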